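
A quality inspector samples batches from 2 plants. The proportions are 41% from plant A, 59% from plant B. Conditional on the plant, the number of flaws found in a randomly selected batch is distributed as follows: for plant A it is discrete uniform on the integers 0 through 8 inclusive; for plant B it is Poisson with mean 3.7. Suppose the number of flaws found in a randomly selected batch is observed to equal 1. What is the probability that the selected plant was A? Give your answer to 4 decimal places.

Likelihoods P(X=1 | ·): A: 0.111111; B: 0.091477.
Posterior ∝ prior × likelihood. Numerator for A: 0.41·0.111111 = 0.0455556.
Normalizing constant: 0.41·0.111111 + 0.59·0.091477 = 0.099527.
P(A | observation) = 0.0455556 / 0.099527 = 0.457721.

0.4577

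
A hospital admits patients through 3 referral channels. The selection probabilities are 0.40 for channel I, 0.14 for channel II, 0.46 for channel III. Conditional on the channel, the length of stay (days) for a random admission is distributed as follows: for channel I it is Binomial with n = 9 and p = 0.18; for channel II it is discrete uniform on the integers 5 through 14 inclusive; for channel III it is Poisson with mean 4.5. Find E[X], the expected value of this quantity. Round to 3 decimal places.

4.048

Component means — I: 1.62; II: 9.5; III: 4.5.
E[X] = 0.4·1.62 + 0.14·9.5 + 0.46·4.5 = 4.048.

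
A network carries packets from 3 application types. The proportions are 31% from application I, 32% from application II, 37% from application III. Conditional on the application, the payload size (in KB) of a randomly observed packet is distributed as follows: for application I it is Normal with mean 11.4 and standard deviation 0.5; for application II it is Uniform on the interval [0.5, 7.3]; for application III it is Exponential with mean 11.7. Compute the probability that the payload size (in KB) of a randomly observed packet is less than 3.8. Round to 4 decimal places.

Conditional on each application, P(X < 3.8): I: 0; II: 0.485294; III: 0.277318.
By total probability, P(X < 3.8) = 0.31·0 + 0.32·0.485294 + 0.37·0.277318 = 0.257902.

0.2579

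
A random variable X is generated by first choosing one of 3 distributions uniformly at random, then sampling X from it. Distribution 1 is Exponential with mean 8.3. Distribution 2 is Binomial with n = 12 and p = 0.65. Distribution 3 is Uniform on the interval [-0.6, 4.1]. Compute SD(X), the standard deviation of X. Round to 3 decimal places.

5.775

Per component, 1: μ=8.3, E[X²]=137.78; 2: μ=7.8, E[X²]=63.57; 3: μ=1.75, E[X²]=4.90333.
E[X] = 0.333333·8.3 + 0.333333·7.8 + 0.333333·1.75 = 5.95.
E[X²] = 0.333333·137.78 + 0.333333·63.57 + 0.333333·4.90333 = 68.7511.
Var(X) = E[X²] − (E[X])² = 68.7511 − 35.4025 = 33.3486.
SD(X) = √33.3486 = 5.77483.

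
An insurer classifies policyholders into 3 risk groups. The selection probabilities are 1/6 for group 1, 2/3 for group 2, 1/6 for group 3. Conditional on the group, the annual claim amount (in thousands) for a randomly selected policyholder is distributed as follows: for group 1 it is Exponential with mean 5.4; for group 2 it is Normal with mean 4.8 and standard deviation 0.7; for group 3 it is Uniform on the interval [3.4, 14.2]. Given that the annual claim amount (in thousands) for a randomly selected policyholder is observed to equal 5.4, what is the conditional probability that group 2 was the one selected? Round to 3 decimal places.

Likelihoods f(5.4 | ·): 1: 0.0681258; 2: 0.394707; 3: 0.0925926.
Posterior ∝ prior × likelihood. Numerator for 2: 0.666667·0.394707 = 0.263138.
Normalizing constant: 0.166667·0.0681258 + 0.666667·0.394707 + 0.166667·0.0925926 = 0.289925.
P(2 | observation) = 0.263138 / 0.289925 = 0.907609.

0.908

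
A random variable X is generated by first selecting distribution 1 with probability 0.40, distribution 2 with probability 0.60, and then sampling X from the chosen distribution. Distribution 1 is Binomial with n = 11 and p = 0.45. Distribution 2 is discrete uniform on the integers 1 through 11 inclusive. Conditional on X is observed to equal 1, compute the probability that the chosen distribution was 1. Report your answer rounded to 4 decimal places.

Likelihoods P(X=1 | ·): 1: 0.0125381; 2: 0.0909091.
Posterior ∝ prior × likelihood. Numerator for 1: 0.4·0.0125381 = 0.00501524.
Normalizing constant: 0.4·0.0125381 + 0.6·0.0909091 = 0.0595607.
P(1 | observation) = 0.00501524 / 0.0595607 = 0.0842039.

0.0842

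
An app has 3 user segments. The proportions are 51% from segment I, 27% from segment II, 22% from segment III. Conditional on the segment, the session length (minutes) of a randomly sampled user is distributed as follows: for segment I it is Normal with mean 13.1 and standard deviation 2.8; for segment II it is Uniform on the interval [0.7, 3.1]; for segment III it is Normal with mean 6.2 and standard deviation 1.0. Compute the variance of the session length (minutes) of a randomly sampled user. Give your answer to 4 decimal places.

Per component, I: μ=13.1, E[X²]=179.45; II: μ=1.9, E[X²]=4.09; III: μ=6.2, E[X²]=39.44.
E[X] = 0.51·13.1 + 0.27·1.9 + 0.22·6.2 = 8.558.
E[X²] = 0.51·179.45 + 0.27·4.09 + 0.22·39.44 = 101.301.
Var(X) = E[X²] − (E[X])² = 101.301 − 73.2394 = 28.0612.

28.0612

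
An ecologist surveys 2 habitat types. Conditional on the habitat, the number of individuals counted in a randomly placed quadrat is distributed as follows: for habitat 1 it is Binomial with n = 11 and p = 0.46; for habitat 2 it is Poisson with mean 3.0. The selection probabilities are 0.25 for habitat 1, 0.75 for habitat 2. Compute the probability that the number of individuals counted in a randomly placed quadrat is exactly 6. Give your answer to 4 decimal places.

Conditional on each habitat, P(X = 6): 1: 0.200982; 2: 0.0504094.
By total probability, P(X = 6) = 0.25·0.200982 + 0.75·0.0504094 = 0.0880526.

0.0881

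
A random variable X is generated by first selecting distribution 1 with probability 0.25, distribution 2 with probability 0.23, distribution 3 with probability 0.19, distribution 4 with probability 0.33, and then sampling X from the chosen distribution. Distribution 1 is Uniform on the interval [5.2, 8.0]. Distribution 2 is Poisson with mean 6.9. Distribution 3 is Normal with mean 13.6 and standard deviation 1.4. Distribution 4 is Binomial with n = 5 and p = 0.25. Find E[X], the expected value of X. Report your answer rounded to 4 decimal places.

6.2335

Component means — 1: 6.6; 2: 6.9; 3: 13.6; 4: 1.25.
E[X] = 0.25·6.6 + 0.23·6.9 + 0.19·13.6 + 0.33·1.25 = 6.2335.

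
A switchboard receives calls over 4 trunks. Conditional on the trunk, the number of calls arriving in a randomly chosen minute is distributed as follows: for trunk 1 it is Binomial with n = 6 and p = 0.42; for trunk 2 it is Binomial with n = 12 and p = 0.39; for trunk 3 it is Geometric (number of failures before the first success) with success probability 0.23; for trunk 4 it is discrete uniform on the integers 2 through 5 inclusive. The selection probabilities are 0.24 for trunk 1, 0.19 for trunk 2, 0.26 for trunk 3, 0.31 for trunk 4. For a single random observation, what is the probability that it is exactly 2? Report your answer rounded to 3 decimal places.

0.198

Conditional on each trunk, P(X = 2): 1: 0.299434; 2: 0.0716096; 3: 0.136367; 4: 0.25.
By total probability, P(X = 2) = 0.24·0.299434 + 0.19·0.0716096 + 0.26·0.136367 + 0.31·0.25 = 0.198426.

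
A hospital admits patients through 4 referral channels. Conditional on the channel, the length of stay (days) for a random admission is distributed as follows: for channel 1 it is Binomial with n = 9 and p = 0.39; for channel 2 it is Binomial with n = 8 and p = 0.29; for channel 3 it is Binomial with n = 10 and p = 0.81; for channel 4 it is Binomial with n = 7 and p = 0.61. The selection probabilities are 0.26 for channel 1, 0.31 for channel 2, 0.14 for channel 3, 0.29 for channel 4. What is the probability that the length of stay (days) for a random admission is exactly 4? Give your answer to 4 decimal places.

Conditional on each channel, P(X = 4): 1: 0.246194; 2: 0.125812; 3: 0.00425286; 4: 0.287463.
By total probability, P(X = 4) = 0.26·0.246194 + 0.31·0.125812 + 0.14·0.00425286 + 0.29·0.287463 = 0.186972.

0.1870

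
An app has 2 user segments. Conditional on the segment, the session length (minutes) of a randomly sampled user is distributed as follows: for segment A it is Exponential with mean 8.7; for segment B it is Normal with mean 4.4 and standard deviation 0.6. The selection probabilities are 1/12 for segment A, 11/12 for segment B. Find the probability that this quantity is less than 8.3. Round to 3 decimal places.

0.968

Conditional on each segment, P(X < 8.3): A: 0.614812; B: 1.
By total probability, P(X < 8.3) = 0.0833333·0.614812 + 0.916667·1 = 0.967901.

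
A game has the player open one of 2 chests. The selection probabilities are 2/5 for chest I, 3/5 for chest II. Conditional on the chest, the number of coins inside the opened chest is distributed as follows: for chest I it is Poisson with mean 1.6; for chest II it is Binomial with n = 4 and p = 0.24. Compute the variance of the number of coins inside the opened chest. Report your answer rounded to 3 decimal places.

1.176

Per component, I: μ=1.6, E[X²]=4.16; II: μ=0.96, E[X²]=1.6512.
E[X] = 0.4·1.6 + 0.6·0.96 = 1.216.
E[X²] = 0.4·4.16 + 0.6·1.6512 = 2.65472.
Var(X) = E[X²] − (E[X])² = 2.65472 − 1.47866 = 1.17606.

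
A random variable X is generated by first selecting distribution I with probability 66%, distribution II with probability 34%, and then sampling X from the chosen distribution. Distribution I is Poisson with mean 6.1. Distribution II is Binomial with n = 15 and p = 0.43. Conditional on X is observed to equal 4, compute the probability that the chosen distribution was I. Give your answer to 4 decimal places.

0.7229

Likelihoods P(X=4 | ·): I: 0.129393; II: 0.0963008.
Posterior ∝ prior × likelihood. Numerator for I: 0.66·0.129393 = 0.0853996.
Normalizing constant: 0.66·0.129393 + 0.34·0.0963008 = 0.118142.
P(I | observation) = 0.0853996 / 0.118142 = 0.722856.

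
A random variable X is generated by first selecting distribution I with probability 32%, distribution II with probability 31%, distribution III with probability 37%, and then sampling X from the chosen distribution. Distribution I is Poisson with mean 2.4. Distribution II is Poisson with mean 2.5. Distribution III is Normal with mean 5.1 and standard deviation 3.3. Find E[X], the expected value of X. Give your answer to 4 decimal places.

Component means — I: 2.4; II: 2.5; III: 5.1.
E[X] = 0.32·2.4 + 0.31·2.5 + 0.37·5.1 = 3.43.

3.4300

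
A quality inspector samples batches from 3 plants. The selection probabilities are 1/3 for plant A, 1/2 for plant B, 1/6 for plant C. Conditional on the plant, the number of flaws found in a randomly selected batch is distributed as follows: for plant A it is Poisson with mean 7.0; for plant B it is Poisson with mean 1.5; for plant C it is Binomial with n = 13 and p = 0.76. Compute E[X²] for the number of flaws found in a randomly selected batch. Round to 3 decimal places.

37.206

For each component E[X²] = Var + (mean)², giving A: 56; B: 3.75; C: 99.9856.
Overall E[X²] = 0.333333·56 + 0.5·3.75 + 0.166667·99.9856 = 37.2059.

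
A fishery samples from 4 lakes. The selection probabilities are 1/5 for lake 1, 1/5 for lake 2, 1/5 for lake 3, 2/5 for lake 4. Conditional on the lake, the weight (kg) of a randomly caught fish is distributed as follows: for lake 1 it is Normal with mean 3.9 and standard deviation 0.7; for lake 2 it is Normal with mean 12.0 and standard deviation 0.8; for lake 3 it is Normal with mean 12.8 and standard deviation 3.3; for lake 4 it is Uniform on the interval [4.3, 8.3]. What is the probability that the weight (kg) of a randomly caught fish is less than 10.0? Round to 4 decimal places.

0.6409

Conditional on each lake, P(X < 10.0): 1: 1; 2: 0.00620967; 3: 0.198084; 4: 1.
By total probability, P(X < 10.0) = 0.2·1 + 0.2·0.00620967 + 0.2·0.198084 + 0.4·1 = 0.640859.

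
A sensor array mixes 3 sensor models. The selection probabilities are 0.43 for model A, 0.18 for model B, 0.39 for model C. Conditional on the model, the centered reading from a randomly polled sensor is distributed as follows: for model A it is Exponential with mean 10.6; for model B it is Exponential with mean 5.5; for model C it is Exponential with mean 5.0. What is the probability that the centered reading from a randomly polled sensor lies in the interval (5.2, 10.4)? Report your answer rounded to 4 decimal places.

0.2340

Conditional on each model, P(5.2 < X < 10.4): A: 0.237393; B: 0.237568; C: 0.228524.
By total probability, P(5.2 < X < 10.4) = 0.43·0.237393 + 0.18·0.237568 + 0.39·0.228524 = 0.233966.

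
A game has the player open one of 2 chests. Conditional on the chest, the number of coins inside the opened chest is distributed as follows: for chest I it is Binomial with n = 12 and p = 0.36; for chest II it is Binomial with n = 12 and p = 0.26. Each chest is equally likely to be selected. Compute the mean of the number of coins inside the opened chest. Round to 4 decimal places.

Component means — I: 4.32; II: 3.12.
E[X] = 0.5·4.32 + 0.5·3.12 = 3.72.

3.7200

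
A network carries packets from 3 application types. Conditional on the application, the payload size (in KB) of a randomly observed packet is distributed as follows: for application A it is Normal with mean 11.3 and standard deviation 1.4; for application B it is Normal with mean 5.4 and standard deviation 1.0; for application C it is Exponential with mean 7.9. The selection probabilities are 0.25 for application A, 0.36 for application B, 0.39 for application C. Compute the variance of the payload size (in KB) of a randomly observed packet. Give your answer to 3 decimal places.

Per component, A: μ=11.3, E[X²]=129.65; B: μ=5.4, E[X²]=30.16; C: μ=7.9, E[X²]=124.82.
E[X] = 0.25·11.3 + 0.36·5.4 + 0.39·7.9 = 7.85.
E[X²] = 0.25·129.65 + 0.36·30.16 + 0.39·124.82 = 91.9499.
Var(X) = E[X²] − (E[X])² = 91.9499 − 61.6225 = 30.3274.

30.327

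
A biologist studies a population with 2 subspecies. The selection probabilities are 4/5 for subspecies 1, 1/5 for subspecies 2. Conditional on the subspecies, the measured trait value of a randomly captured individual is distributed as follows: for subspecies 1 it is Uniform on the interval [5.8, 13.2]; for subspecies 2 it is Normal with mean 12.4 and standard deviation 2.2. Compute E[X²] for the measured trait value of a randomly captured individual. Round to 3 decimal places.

107.571

For each component E[X²] = Var + (mean)², giving 1: 94.8133; 2: 158.6.
Overall E[X²] = 0.8·94.8133 + 0.2·158.6 = 107.571.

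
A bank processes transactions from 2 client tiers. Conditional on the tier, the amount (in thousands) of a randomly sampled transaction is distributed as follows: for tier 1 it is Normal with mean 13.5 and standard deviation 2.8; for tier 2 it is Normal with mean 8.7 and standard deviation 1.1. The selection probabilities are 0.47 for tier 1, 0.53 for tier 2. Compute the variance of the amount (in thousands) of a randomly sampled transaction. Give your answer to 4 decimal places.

Per component, 1: μ=13.5, E[X²]=190.09; 2: μ=8.7, E[X²]=76.9.
E[X] = 0.47·13.5 + 0.53·8.7 = 10.956.
E[X²] = 0.47·190.09 + 0.53·76.9 = 130.099.
Var(X) = E[X²] − (E[X])² = 130.099 − 120.034 = 10.0654.

10.0654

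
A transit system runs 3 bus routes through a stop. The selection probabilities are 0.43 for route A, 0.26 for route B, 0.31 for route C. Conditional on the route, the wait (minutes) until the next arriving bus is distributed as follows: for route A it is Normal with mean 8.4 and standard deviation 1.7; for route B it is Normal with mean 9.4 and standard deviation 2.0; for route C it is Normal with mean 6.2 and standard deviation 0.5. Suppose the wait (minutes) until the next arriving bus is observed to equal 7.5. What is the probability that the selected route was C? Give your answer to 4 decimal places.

0.0652

Likelihoods f(7.5 | ·): A: 0.203986; B: 0.12703; C: 0.0271659.
Posterior ∝ prior × likelihood. Numerator for C: 0.31·0.0271659 = 0.00842144.
Normalizing constant: 0.43·0.203986 + 0.26·0.12703 + 0.31·0.0271659 = 0.129163.
P(C | observation) = 0.00842144 / 0.129163 = 0.0652001.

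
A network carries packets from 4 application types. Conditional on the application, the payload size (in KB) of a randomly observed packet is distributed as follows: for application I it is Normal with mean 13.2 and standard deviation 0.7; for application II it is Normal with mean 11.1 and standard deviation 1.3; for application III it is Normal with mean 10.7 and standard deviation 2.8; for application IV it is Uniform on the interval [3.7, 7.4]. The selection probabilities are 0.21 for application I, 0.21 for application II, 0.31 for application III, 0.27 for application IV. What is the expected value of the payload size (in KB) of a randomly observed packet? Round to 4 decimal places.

9.9185

Component means — I: 13.2; II: 11.1; III: 10.7; IV: 5.55.
E[X] = 0.21·13.2 + 0.21·11.1 + 0.31·10.7 + 0.27·5.55 = 9.9185.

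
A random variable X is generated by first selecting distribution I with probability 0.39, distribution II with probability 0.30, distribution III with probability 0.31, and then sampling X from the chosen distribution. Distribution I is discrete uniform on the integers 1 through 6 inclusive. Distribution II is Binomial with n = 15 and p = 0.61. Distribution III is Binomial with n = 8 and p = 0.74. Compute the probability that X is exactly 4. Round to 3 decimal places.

Conditional on each component, P(X = 4): I: 0.166667; II: 0.00600016; III: 0.095922.
By total probability, P(X = 4) = 0.39·0.166667 + 0.3·0.00600016 + 0.31·0.095922 = 0.0965359.

0.097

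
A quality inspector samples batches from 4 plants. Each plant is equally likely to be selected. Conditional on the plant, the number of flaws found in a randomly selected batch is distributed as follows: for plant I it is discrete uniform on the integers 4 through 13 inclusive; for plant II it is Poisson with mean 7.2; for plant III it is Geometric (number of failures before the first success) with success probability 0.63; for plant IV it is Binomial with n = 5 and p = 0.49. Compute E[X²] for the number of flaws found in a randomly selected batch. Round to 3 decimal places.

37.017

For each component E[X²] = Var + (mean)², giving I: 80.5; II: 59.04; III: 1.27715; IV: 7.252.
Overall E[X²] = 0.25·80.5 + 0.25·59.04 + 0.25·1.27715 + 0.25·7.252 = 37.0173.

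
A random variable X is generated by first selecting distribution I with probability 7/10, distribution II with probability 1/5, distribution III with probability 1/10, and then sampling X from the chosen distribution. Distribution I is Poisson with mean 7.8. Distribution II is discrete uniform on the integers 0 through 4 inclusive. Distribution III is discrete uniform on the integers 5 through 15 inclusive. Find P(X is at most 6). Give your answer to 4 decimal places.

0.4551

Conditional on each component, P(X ≤ 6): I: 0.338407; II: 1; III: 0.181818.
By total probability, P(X ≤ 6) = 0.7·0.338407 + 0.2·1 + 0.1·0.181818 = 0.455067.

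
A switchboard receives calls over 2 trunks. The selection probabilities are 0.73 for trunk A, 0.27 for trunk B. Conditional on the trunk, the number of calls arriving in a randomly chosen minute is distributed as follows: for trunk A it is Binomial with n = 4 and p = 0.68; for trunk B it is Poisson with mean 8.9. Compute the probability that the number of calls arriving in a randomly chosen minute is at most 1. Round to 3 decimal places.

Conditional on each trunk, P(X ≤ 1): A: 0.0996147; B: 0.00135025.
By total probability, P(X ≤ 1) = 0.73·0.0996147 + 0.27·0.00135025 = 0.0730833.

0.073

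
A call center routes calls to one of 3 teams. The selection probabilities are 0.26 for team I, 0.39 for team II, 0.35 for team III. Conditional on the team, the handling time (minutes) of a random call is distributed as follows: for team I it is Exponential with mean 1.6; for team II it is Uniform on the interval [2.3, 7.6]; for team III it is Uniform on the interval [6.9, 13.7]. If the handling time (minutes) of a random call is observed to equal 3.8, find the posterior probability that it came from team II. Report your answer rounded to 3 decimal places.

Likelihoods f(3.8 | ·): I: 0.0581341; II: 0.188679; III: 0.
Posterior ∝ prior × likelihood. Numerator for II: 0.39·0.188679 = 0.0735849.
Normalizing constant: 0.26·0.0581341 + 0.39·0.188679 + 0.35·0 = 0.0886998.
P(II | observation) = 0.0735849 / 0.0886998 = 0.829595.

0.830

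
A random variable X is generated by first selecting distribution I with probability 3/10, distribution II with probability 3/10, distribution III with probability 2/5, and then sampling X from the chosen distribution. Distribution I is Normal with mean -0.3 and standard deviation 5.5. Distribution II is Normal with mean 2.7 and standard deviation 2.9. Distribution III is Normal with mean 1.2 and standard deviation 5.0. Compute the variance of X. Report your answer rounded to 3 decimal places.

Per component, I: μ=-0.3, E[X²]=30.34; II: μ=2.7, E[X²]=15.7; III: μ=1.2, E[X²]=26.44.
E[X] = 0.3·-0.3 + 0.3·2.7 + 0.4·1.2 = 1.2.
E[X²] = 0.3·30.34 + 0.3·15.7 + 0.4·26.44 = 24.388.
Var(X) = E[X²] − (E[X])² = 24.388 − 1.44 = 22.948.

22.948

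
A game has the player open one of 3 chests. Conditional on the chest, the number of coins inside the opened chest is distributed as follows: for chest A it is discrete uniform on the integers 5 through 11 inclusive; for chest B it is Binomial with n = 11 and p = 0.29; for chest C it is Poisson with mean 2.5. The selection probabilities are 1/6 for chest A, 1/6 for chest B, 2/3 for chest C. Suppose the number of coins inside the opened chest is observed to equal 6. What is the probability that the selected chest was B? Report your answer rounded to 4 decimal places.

0.1632

Likelihoods P(X=6 | ·): A: 0.142857; B: 0.0495817; C: 0.0278337.
Posterior ∝ prior × likelihood. Numerator for B: 0.166667·0.0495817 = 0.00826362.
Normalizing constant: 0.166667·0.142857 + 0.166667·0.0495817 + 0.666667·0.0278337 = 0.050629.
P(B | observation) = 0.00826362 / 0.050629 = 0.163219.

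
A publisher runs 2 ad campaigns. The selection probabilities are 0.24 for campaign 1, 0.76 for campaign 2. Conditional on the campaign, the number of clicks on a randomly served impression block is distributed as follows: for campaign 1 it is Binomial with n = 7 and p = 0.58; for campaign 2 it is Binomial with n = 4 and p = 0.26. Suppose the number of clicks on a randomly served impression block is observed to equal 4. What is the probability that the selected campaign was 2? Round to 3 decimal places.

0.047

Likelihoods P(X=4 | ·): 1: 0.293446; 2: 0.00456976.
Posterior ∝ prior × likelihood. Numerator for 2: 0.76·0.00456976 = 0.00347302.
Normalizing constant: 0.24·0.293446 + 0.76·0.00456976 = 0.0739.
P(2 | observation) = 0.00347302 / 0.0739 = 0.0469962.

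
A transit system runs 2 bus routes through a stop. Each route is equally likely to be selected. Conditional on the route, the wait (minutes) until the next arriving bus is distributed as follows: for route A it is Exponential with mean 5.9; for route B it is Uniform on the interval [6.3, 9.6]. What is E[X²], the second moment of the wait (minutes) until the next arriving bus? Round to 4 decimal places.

For each component E[X²] = Var + (mean)², giving A: 69.62; B: 64.11.
Overall E[X²] = 0.5·69.62 + 0.5·64.11 = 66.865.

66.8650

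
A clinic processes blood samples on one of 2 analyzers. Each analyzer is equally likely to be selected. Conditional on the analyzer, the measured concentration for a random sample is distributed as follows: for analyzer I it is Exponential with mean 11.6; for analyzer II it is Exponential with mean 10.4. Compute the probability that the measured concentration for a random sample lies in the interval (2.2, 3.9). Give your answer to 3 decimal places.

0.117

Conditional on each analyzer, P(2.2 < X < 3.9): I: 0.112769; II: 0.122049.
By total probability, P(2.2 < X < 3.9) = 0.5·0.112769 + 0.5·0.122049 = 0.117409.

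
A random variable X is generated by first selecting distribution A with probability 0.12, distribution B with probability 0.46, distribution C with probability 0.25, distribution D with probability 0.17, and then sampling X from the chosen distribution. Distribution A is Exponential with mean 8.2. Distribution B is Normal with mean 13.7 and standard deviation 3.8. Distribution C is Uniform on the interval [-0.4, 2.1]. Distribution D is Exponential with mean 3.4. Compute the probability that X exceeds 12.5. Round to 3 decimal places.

Conditional on each component, P(X > 12.5): A: 0.217754; B: 0.623919; C: 0; D: 0.0253122.
By total probability, P(X > 12.5) = 0.12·0.217754 + 0.46·0.623919 + 0.25·0 + 0.17·0.0253122 = 0.317436.

0.317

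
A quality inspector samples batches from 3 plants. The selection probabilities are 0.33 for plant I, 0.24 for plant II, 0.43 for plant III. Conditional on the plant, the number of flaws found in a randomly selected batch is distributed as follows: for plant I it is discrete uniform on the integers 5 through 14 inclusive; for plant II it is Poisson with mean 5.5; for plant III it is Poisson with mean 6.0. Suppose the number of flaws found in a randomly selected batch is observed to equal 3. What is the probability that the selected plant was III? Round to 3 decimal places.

0.585

Likelihoods P(X=3 | ·): I: 0; II: 0.113323; III: 0.0892351.
Posterior ∝ prior × likelihood. Numerator for III: 0.43·0.0892351 = 0.0383711.
Normalizing constant: 0.33·0 + 0.24·0.113323 + 0.43·0.0892351 = 0.0655685.
P(III | observation) = 0.0383711 / 0.0655685 = 0.585206.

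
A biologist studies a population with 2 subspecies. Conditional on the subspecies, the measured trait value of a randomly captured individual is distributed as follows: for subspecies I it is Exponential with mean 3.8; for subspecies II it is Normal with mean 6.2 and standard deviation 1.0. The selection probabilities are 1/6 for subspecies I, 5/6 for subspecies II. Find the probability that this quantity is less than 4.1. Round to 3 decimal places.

Conditional on each subspecies, P(X < 4.1): I: 0.660047; II: 0.0178644.
By total probability, P(X < 4.1) = 0.166667·0.660047 + 0.833333·0.0178644 = 0.124895.

0.125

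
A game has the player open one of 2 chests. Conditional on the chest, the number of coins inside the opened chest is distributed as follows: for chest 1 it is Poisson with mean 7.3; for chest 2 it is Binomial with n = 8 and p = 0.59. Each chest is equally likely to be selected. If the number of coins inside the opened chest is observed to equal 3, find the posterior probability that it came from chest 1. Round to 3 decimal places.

Likelihoods P(X=3 | ·): 1: 0.0437993; 2: 0.133249.
Posterior ∝ prior × likelihood. Numerator for 1: 0.5·0.0437993 = 0.0218997.
Normalizing constant: 0.5·0.0437993 + 0.5·0.133249 = 0.0885241.
P(1 | observation) = 0.0218997 / 0.0885241 = 0.247387.

0.247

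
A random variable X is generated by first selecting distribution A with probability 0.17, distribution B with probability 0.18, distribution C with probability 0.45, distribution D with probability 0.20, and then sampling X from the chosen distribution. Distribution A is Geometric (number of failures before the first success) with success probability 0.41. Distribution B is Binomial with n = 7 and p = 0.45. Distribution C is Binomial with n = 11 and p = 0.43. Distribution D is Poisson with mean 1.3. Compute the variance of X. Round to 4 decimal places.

Per component, A: μ=1.43902, E[X²]=5.58061; B: μ=3.15, E[X²]=11.655; C: μ=4.73, E[X²]=25.069; D: μ=1.3, E[X²]=2.99.
E[X] = 0.17·1.43902 + 0.18·3.15 + 0.45·4.73 + 0.2·1.3 = 3.20013.
E[X²] = 0.17·5.58061 + 0.18·11.655 + 0.45·25.069 + 0.2·2.99 = 14.9257.
Var(X) = E[X²] − (E[X])² = 14.9257 − 10.2409 = 4.68479.

4.6848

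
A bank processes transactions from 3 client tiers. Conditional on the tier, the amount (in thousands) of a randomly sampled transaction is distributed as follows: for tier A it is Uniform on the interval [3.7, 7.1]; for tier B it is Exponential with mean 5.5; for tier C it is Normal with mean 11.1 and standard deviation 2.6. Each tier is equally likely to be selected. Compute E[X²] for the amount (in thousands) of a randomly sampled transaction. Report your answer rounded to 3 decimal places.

73.531

For each component E[X²] = Var + (mean)², giving A: 30.1233; B: 60.5; C: 129.97.
Overall E[X²] = 0.333333·30.1233 + 0.333333·60.5 + 0.333333·129.97 = 73.5311.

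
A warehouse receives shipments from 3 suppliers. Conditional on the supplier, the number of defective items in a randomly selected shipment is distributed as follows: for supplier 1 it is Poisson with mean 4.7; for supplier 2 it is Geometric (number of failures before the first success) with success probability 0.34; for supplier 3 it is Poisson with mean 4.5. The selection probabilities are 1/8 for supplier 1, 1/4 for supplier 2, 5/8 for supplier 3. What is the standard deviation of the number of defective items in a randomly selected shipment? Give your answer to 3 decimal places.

2.468

Per component, 1: μ=4.7, E[X²]=26.79; 2: μ=1.94118, E[X²]=9.47751; 3: μ=4.5, E[X²]=24.75.
E[X] = 0.125·4.7 + 0.25·1.94118 + 0.625·4.5 = 3.88529.
E[X²] = 0.125·26.79 + 0.25·9.47751 + 0.625·24.75 = 21.1869.
Var(X) = E[X²] − (E[X])² = 21.1869 − 15.0955 = 6.09137.
SD(X) = √6.09137 = 2.46807.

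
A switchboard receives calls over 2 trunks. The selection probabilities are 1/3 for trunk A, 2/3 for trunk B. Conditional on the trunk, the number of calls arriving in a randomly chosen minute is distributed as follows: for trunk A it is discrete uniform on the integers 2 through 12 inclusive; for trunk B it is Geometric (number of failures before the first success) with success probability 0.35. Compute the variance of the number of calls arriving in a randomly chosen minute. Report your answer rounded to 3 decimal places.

12.748

Per component, A: μ=7, E[X²]=59; B: μ=1.85714, E[X²]=8.7551.
E[X] = 0.333333·7 + 0.666667·1.85714 = 3.57143.
E[X²] = 0.333333·59 + 0.666667·8.7551 = 25.5034.
Var(X) = E[X²] − (E[X])² = 25.5034 − 12.7551 = 12.7483.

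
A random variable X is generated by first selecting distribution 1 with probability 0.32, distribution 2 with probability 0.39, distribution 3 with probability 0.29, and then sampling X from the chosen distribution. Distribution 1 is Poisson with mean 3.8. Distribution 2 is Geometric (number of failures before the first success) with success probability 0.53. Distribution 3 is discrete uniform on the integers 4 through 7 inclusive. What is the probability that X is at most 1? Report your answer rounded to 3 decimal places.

Conditional on each component, P(X ≤ 1): 1: 0.10738; 2: 0.7791; 3: 0.
By total probability, P(X ≤ 1) = 0.32·0.10738 + 0.39·0.7791 + 0.29·0 = 0.338211.

0.338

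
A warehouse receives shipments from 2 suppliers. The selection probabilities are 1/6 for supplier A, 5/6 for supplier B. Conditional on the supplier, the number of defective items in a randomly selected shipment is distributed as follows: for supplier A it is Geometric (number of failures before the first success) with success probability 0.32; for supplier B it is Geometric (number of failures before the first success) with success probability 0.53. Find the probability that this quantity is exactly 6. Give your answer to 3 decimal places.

0.010

Conditional on each supplier, P(X = 6): A: 0.0316376; B: 0.00571298.
By total probability, P(X = 6) = 0.166667·0.0316376 + 0.833333·0.00571298 = 0.0100338.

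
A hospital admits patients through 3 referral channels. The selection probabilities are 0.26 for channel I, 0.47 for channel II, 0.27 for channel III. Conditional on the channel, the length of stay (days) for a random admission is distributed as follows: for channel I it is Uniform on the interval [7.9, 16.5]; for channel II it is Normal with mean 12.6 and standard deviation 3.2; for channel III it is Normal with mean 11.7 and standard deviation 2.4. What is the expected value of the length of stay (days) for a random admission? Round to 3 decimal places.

Component means — I: 12.2; II: 12.6; III: 11.7.
E[X] = 0.26·12.2 + 0.47·12.6 + 0.27·11.7 = 12.253.

12.253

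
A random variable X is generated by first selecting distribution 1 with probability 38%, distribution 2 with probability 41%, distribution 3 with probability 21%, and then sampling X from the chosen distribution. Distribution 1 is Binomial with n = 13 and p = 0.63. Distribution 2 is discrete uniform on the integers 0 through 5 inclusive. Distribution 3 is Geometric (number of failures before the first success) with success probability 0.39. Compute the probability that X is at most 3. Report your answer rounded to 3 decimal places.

0.456

Conditional on each component, P(X ≤ 3): 1: 0.00404594; 2: 0.666667; 3: 0.861542.
By total probability, P(X ≤ 3) = 0.38·0.00404594 + 0.41·0.666667 + 0.21·0.861542 = 0.455795.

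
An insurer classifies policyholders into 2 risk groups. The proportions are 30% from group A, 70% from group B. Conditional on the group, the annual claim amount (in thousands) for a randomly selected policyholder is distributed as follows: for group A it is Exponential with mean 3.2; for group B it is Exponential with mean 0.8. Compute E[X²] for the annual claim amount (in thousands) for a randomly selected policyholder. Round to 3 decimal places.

For each component E[X²] = Var + (mean)², giving A: 20.48; B: 1.28.
Overall E[X²] = 0.3·20.48 + 0.7·1.28 = 7.04.

7.040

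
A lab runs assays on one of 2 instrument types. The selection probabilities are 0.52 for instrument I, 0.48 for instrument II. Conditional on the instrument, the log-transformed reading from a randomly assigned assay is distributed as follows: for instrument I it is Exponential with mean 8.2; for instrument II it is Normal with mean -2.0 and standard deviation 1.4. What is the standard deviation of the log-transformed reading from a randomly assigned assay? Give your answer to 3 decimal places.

7.866

Per component, I: μ=8.2, E[X²]=134.48; II: μ=-2, E[X²]=5.96.
E[X] = 0.52·8.2 + 0.48·-2 = 3.304.
E[X²] = 0.52·134.48 + 0.48·5.96 = 72.7904.
Var(X) = E[X²] − (E[X])² = 72.7904 − 10.9164 = 61.874.
SD(X) = √61.874 = 7.866.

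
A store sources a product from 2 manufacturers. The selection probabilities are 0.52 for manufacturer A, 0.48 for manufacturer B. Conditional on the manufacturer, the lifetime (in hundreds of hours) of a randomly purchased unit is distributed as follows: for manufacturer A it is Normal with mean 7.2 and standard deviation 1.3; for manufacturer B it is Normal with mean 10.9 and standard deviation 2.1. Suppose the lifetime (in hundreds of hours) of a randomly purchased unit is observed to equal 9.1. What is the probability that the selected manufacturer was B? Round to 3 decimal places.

Likelihoods f(9.1 | ·): A: 0.105468; B: 0.131569.
Posterior ∝ prior × likelihood. Numerator for B: 0.48·0.131569 = 0.0631532.
Normalizing constant: 0.52·0.105468 + 0.48·0.131569 = 0.117996.
P(B | observation) = 0.0631532 / 0.117996 = 0.535213.

0.535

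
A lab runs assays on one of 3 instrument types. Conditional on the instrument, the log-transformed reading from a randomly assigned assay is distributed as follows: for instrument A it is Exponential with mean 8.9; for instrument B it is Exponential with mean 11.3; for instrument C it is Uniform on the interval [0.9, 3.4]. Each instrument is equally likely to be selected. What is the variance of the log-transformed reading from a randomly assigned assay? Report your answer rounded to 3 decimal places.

84.145

Per component, A: μ=8.9, E[X²]=158.42; B: μ=11.3, E[X²]=255.38; C: μ=2.15, E[X²]=5.14333.
E[X] = 0.333333·8.9 + 0.333333·11.3 + 0.333333·2.15 = 7.45.
E[X²] = 0.333333·158.42 + 0.333333·255.38 + 0.333333·5.14333 = 139.648.
Var(X) = E[X²] − (E[X])² = 139.648 − 55.5025 = 84.1453.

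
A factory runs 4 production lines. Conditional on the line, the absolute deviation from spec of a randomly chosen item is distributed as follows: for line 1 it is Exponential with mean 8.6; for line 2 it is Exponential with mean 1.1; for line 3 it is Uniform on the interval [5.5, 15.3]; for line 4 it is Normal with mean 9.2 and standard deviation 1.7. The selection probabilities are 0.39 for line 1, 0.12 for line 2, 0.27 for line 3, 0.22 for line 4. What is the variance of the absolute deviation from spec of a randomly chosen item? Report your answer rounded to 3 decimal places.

Per component, 1: μ=8.6, E[X²]=147.92; 2: μ=1.1, E[X²]=2.42; 3: μ=10.4, E[X²]=116.163; 4: μ=9.2, E[X²]=87.53.
E[X] = 0.39·8.6 + 0.12·1.1 + 0.27·10.4 + 0.22·9.2 = 8.318.
E[X²] = 0.39·147.92 + 0.12·2.42 + 0.27·116.163 + 0.22·87.53 = 108.6.
Var(X) = E[X²] − (E[X])² = 108.6 − 69.1891 = 39.4108.

39.411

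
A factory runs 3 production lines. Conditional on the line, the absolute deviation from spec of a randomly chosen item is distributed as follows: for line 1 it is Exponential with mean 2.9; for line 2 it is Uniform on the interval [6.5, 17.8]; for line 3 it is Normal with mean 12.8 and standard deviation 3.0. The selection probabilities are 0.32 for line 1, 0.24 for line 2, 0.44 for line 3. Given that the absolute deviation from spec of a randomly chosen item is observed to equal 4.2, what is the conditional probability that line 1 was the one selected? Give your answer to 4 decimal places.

Likelihoods f(4.2 | ·): 1: 0.0810259; 2: 0; 3: 0.00218434.
Posterior ∝ prior × likelihood. Numerator for 1: 0.32·0.0810259 = 0.0259283.
Normalizing constant: 0.32·0.0810259 + 0.24·0 + 0.44·0.00218434 = 0.0268894.
P(1 | observation) = 0.0259283 / 0.0268894 = 0.964257.

0.9643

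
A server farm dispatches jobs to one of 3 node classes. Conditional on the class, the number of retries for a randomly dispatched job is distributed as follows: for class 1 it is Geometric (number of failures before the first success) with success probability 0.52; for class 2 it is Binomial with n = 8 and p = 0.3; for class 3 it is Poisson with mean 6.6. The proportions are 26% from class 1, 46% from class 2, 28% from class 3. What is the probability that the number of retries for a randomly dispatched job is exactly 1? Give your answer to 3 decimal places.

0.158

Conditional on each class, P(X = 1): 1: 0.2496; 2: 0.19765; 3: 0.00897843.
By total probability, P(X = 1) = 0.26·0.2496 + 0.46·0.19765 + 0.28·0.00897843 = 0.158329.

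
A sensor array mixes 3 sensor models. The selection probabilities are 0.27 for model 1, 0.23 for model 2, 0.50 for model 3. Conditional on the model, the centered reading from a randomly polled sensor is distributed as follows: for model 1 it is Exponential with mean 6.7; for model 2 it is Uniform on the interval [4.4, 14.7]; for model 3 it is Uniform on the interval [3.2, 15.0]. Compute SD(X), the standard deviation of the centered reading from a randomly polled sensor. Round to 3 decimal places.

Per component, 1: μ=6.7, E[X²]=89.78; 2: μ=9.55, E[X²]=100.043; 3: μ=9.1, E[X²]=94.4133.
E[X] = 0.27·6.7 + 0.23·9.55 + 0.5·9.1 = 8.5555.
E[X²] = 0.27·89.78 + 0.23·100.043 + 0.5·94.4133 = 94.4572.
Var(X) = E[X²] − (E[X])² = 94.4572 − 73.1966 = 21.2607.
SD(X) = √21.2607 = 4.61093.

4.611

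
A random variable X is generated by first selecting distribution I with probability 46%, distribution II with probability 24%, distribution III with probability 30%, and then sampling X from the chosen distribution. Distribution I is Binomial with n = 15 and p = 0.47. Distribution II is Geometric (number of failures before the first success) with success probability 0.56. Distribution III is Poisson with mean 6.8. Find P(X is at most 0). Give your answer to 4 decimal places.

0.1348

Conditional on each component, P(X ≤ 0): I: 7.31372e-05; II: 0.56; III: 0.00111378.
By total probability, P(X ≤ 0) = 0.46·7.31372e-05 + 0.24·0.56 + 0.3·0.00111378 = 0.134768.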